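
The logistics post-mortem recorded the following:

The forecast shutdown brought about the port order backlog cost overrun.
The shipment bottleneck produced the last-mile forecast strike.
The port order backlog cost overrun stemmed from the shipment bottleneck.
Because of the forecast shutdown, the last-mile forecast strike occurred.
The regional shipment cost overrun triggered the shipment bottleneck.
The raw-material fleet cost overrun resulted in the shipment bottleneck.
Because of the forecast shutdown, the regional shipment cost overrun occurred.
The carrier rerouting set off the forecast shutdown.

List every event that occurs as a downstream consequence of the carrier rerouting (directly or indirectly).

the forecast shutdown, the last-mile forecast strike, the port order backlog cost overrun, the regional shipment cost overrun, the shipment bottleneck

Direct effects: the forecast shutdown.
2 steps out: the regional shipment cost overrun, the last-mile forecast strike, the port order backlog cost overrun.
3 steps out: the shipment bottleneck.
Not reachable from it: the raw-material fleet cost overrun.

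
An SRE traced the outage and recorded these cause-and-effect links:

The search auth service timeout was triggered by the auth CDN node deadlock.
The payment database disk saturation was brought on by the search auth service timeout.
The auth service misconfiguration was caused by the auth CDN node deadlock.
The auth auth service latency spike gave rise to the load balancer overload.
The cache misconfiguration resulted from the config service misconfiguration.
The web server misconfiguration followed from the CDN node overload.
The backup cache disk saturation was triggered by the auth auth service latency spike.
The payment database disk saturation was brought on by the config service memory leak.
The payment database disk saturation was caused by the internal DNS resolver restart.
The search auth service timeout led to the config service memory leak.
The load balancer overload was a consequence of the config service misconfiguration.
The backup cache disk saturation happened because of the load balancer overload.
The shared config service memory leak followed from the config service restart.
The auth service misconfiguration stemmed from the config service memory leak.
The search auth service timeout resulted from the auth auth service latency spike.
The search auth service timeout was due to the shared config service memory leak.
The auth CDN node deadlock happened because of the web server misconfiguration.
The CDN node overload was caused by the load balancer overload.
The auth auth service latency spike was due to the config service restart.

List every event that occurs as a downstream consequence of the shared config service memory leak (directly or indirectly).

Direct effects: the search auth service timeout.
2 steps out: the config service memory leak, the payment database disk saturation.
3 steps out: the auth service misconfiguration.
Not reachable from it: the config service misconfiguration, the cache misconfiguration, the config service restart, the auth auth service latency spike, the load balancer overload, the backup cache disk saturation, the internal DNS resolver restart, the CDN node overload, the web server misconfiguration, the auth CDN node deadlock.

the auth service misconfiguration, the config service memory leak, the payment database disk saturation, the search auth service timeout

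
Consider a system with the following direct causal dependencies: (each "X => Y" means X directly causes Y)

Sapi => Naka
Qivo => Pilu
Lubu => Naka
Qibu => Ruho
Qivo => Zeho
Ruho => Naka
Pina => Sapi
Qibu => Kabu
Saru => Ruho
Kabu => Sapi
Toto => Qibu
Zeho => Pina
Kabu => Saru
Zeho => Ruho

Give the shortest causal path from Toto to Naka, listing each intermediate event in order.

Toto → Qibu → Ruho → Naka

Toto → Qibu
Qibu → Ruho
Ruho → Naka
Length: 3 steps.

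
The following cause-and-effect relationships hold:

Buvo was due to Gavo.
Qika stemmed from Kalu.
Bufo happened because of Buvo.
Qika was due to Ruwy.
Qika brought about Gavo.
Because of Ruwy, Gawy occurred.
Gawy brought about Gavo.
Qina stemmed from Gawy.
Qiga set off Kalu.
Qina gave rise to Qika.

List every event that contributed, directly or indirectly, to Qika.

Immediate causes of Qika: Ruwy, Qina, Kalu.
Further upstream: Gawy, Qiga.

Gawy, Kalu, Qiga, Qina, Ruwy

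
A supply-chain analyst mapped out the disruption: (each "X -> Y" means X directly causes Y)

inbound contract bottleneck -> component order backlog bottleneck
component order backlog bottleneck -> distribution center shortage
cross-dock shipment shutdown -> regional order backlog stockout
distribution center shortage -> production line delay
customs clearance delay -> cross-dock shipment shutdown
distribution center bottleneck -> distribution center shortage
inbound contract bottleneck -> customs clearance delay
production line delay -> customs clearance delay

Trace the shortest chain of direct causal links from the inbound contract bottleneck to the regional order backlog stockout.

the inbound contract bottleneck → the customs clearance delay → the cross-dock shipment shutdown → the regional order backlog stockout

the inbound contract bottleneck → the customs clearance delay
the customs clearance delay → the cross-dock shipment shutdown
the cross-dock shipment shutdown → the regional order backlog stockout
Length: 3 steps.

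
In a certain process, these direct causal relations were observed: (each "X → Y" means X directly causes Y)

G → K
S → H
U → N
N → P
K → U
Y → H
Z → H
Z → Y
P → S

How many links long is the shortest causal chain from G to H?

6

Shortest chain: G → K → U → N → P → S → H.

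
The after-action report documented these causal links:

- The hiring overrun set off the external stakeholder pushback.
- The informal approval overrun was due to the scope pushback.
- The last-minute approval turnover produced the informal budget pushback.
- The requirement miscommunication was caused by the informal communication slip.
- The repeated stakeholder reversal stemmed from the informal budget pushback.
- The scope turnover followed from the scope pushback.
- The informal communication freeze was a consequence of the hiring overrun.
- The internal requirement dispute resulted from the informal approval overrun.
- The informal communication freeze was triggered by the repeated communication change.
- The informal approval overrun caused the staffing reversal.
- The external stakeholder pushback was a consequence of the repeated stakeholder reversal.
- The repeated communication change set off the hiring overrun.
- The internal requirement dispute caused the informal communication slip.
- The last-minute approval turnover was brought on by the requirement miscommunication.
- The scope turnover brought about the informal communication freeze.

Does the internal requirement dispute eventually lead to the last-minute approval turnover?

Yes

There is a causal chain: the internal requirement dispute → the informal communication slip → the requirement miscommunication → the last-minute approval turnover.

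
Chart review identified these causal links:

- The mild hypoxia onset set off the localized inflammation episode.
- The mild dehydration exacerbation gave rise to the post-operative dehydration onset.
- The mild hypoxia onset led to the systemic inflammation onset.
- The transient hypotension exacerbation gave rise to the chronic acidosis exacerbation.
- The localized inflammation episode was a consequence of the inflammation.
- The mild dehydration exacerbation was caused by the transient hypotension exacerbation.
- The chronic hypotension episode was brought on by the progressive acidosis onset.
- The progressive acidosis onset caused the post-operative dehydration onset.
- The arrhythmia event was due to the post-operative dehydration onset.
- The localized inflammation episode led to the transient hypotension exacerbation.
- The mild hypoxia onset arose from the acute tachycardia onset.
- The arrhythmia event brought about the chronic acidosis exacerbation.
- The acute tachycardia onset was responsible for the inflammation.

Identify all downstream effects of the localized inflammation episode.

the arrhythmia event, the chronic acidosis exacerbation, the mild dehydration exacerbation, the post-operative dehydration onset, the transient hypotension exacerbation

Direct effects: the transient hypotension exacerbation.
2 steps out: the mild dehydration exacerbation, the chronic acidosis exacerbation.
3 steps out: the post-operative dehydration onset.
4 steps out: the arrhythmia event.
Not reachable from it: the progressive acidosis onset, the acute tachycardia onset, the mild hypoxia onset, the chronic hypotension episode, the inflammation, the systemic inflammation onset.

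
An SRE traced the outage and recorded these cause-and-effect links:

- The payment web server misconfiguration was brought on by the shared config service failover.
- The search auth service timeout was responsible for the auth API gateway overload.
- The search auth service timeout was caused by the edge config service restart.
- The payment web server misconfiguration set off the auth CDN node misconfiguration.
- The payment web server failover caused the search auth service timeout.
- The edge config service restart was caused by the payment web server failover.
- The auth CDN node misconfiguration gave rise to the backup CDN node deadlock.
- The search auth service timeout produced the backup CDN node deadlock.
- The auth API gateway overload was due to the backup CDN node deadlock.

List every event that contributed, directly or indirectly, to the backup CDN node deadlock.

the auth CDN node misconfiguration, the edge config service restart, the payment web server failover, the payment web server misconfiguration, the search auth service timeout, the shared config service failover

Immediate causes of the backup CDN node deadlock: the auth CDN node misconfiguration, the search auth service timeout.
Further upstream: the shared config service failover, the payment web server misconfiguration, the payment web server failover, the edge config service restart.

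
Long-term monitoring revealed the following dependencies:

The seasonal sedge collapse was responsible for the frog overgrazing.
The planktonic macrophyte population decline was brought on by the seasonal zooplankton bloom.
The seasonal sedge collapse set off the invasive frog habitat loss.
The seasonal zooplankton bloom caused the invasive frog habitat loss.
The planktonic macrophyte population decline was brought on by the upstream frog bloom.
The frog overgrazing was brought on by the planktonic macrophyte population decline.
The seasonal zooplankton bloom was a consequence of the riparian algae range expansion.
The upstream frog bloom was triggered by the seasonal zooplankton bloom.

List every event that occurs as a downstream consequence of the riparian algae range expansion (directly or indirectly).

Direct effects: the seasonal zooplankton bloom.
2 steps out: the upstream frog bloom, the planktonic macrophyte population decline, the invasive frog habitat loss.
3 steps out: the frog overgrazing.
Not reachable from it: the seasonal sedge collapse.

the frog overgrazing, the invasive frog habitat loss, the planktonic macrophyte population decline, the seasonal zooplankton bloom, the upstream frog bloom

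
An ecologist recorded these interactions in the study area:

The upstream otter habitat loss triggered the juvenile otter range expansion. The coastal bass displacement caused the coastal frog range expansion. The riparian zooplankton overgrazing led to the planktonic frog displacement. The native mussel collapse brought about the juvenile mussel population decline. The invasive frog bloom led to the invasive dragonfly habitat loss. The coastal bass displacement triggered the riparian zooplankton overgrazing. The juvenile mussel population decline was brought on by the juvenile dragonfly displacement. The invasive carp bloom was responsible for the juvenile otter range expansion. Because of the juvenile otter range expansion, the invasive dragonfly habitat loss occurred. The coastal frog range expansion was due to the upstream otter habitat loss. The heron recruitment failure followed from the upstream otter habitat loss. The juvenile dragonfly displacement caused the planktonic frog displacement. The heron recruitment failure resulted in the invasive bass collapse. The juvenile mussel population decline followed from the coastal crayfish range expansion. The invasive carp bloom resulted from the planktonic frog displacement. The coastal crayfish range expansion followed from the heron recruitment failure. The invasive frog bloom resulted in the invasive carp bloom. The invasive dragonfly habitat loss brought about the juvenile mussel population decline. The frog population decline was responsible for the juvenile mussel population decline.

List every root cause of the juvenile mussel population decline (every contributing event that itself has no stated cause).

the coastal bass displacement, the frog population decline, the invasive frog bloom, the juvenile dragonfly displacement, the native mussel collapse, the upstream otter habitat loss

Tracing upstream from the juvenile mussel population decline: the juvenile mussel population decline ← the coastal crayfish range expansion ← the heron recruitment failure ← the upstream otter habitat loss.
A separate upstream branch: the juvenile mussel population decline ← the invasive dragonfly habitat loss ← the juvenile otter range expansion ← the invasive carp bloom ← the planktonic frog displacement ← the riparian zooplankton overgrazing ← the coastal bass displacement.
A separate upstream branch: the juvenile mussel population decline ← the juvenile dragonfly displacement.
A separate upstream branch: the juvenile mussel population decline ← the invasive dragonfly habitat loss ← the invasive frog bloom.
A separate upstream branch: the juvenile mussel population decline ← the native mussel collapse.
A separate upstream branch: the juvenile mussel population decline ← the frog population decline.
Each of those chain origins has no stated cause.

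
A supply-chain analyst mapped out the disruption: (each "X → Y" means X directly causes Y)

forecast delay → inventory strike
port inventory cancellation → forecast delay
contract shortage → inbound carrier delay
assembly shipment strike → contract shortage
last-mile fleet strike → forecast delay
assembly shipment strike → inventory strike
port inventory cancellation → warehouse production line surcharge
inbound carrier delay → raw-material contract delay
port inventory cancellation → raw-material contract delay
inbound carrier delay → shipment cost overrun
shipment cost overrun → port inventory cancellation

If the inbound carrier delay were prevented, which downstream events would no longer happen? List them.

the port inventory cancellation, the raw-material contract delay, the shipment cost overrun, the warehouse production line surcharge

Downstream of the inbound carrier delay: the shipment cost overrun, the port inventory cancellation, the raw-material contract delay, the warehouse production line surcharge, the forecast delay, the inventory strike.
Of those, still caused via another path: the forecast delay, the inventory strike.
The remainder have no surviving cause.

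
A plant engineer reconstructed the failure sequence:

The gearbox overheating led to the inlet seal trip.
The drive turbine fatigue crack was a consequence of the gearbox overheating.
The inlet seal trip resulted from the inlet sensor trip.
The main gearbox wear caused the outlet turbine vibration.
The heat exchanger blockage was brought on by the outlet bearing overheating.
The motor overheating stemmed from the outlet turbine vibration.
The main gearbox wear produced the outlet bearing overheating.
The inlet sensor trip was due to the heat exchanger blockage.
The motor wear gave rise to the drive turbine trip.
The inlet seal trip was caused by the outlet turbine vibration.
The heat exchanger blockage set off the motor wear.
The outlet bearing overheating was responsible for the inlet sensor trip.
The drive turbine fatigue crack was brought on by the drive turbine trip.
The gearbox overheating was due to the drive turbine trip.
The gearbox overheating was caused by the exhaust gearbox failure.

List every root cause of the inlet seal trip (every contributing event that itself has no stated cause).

Tracing upstream from the inlet seal trip: the inlet seal trip ← the outlet turbine vibration ← the main gearbox wear.
A separate upstream branch: the inlet seal trip ← the gearbox overheating ← the exhaust gearbox failure.
Each of those chain origins has no stated cause.

the exhaust gearbox failure, the main gearbox wear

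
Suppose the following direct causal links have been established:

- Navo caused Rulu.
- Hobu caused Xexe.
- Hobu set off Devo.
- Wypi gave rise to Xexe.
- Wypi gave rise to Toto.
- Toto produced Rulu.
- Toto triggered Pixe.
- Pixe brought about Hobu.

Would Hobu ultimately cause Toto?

Hobu leads to Xexe, Devo; Toto is not among them.

No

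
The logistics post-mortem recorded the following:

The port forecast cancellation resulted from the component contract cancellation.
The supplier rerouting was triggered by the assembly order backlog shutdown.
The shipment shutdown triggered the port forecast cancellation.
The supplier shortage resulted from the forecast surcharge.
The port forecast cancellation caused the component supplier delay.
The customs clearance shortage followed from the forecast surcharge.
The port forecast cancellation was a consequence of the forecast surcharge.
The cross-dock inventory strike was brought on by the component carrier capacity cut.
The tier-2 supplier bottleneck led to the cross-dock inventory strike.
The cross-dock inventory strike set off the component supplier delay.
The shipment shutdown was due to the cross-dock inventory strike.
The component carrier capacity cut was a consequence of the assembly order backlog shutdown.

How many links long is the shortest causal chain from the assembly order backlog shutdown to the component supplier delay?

Shortest chain: the assembly order backlog shutdown → the component carrier capacity cut → the cross-dock inventory strike → the component supplier delay.

3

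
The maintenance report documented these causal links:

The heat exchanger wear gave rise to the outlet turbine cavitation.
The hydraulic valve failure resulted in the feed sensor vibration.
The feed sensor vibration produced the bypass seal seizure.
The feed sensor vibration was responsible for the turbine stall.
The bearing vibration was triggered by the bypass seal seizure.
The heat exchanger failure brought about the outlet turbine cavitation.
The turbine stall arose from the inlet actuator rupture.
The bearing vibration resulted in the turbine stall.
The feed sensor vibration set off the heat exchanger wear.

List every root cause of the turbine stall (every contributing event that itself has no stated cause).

the hydraulic valve failure, the inlet actuator rupture

Tracing upstream from the turbine stall: the turbine stall ← the feed sensor vibration ← the hydraulic valve failure.
A separate upstream branch: the turbine stall ← the inlet actuator rupture.
Each of those chain origins has no stated cause.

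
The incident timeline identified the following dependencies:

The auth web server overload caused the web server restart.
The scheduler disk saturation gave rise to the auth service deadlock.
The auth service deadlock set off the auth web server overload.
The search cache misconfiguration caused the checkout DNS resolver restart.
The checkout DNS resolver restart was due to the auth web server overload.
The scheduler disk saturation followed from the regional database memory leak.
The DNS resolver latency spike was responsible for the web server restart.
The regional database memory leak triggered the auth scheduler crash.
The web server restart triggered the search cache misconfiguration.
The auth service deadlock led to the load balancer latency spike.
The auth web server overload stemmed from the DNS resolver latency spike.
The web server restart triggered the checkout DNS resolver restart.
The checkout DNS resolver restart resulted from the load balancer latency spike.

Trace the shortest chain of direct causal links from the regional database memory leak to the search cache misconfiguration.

the regional database memory leak → the scheduler disk saturation → the auth service deadlock → the auth web server overload → the web server restart → the search cache misconfiguration

the regional database memory leak → the scheduler disk saturation
the scheduler disk saturation → the auth service deadlock
the auth service deadlock → the auth web server overload
the auth web server overload → the web server restart
the web server restart → the search cache misconfiguration
Length: 5 steps.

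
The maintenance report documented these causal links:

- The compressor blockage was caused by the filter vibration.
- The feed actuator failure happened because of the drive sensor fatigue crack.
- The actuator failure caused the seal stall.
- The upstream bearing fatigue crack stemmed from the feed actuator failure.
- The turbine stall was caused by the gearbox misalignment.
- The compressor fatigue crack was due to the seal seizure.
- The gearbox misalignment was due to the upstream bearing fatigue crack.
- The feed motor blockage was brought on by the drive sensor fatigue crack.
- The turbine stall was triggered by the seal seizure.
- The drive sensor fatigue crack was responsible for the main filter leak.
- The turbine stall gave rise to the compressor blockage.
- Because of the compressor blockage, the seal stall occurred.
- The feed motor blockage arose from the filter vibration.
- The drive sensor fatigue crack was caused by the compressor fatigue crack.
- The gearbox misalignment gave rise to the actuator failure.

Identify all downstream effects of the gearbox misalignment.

the actuator failure, the compressor blockage, the seal stall, the turbine stall

Direct effects: the turbine stall, the actuator failure.
2 steps out: the compressor blockage, the seal stall.
Not reachable from it: the seal seizure, the compressor fatigue crack, the drive sensor fatigue crack, the feed actuator failure, the main filter leak, the upstream bearing fatigue crack, the filter vibration, the feed motor blockage.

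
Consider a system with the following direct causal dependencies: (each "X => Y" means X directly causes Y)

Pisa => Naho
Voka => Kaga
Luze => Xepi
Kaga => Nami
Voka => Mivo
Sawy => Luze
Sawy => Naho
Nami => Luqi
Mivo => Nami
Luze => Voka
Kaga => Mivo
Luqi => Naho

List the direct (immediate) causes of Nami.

Kaga, Mivo

Upstream contributors include Sawy, Luze, Voka, but only Kaga, Mivo feed directly into Nami.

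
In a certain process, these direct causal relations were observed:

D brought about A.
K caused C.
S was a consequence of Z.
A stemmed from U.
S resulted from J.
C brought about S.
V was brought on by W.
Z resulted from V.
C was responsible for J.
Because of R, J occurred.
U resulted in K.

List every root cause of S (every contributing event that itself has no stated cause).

Tracing upstream from S: S ← Z ← V ← W.
A separate upstream branch: S ← C ← K ← U.
A separate upstream branch: S ← J ← R.
Each of those chain origins has no stated cause.

R, U, W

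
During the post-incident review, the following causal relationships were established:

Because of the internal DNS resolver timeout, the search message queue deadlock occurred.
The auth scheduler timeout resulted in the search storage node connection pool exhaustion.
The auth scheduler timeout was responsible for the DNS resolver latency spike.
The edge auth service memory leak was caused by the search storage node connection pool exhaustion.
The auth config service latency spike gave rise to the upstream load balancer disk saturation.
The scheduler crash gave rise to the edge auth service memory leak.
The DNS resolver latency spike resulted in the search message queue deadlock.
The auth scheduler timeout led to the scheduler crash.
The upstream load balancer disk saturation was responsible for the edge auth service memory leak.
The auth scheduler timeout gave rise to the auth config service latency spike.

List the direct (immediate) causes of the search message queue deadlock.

Upstream contributors include the auth scheduler timeout, but only the DNS resolver latency spike, the internal DNS resolver timeout feed directly into the search message queue deadlock.

the DNS resolver latency spike, the internal DNS resolver timeout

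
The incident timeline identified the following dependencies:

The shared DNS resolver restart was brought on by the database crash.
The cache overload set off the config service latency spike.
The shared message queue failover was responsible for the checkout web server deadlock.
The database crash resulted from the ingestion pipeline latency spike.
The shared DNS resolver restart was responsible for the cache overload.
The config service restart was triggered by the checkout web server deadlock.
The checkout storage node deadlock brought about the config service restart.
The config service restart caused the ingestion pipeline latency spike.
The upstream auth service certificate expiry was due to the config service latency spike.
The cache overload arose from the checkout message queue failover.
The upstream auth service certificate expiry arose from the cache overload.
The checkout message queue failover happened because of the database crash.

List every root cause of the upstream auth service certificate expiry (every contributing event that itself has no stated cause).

Tracing upstream from the upstream auth service certificate expiry: the upstream auth service certificate expiry ← the cache overload ← the shared DNS resolver restart ← the database crash ← the ingestion pipeline latency spike ← the config service restart ← the checkout web server deadlock ← the shared message queue failover.
A separate upstream branch: the upstream auth service certificate expiry ← the cache overload ← the shared DNS resolver restart ← the database crash ← the ingestion pipeline latency spike ← the config service restart ← the checkout storage node deadlock.
Each of those chain origins has no stated cause.

the checkout storage node deadlock, the shared message queue failover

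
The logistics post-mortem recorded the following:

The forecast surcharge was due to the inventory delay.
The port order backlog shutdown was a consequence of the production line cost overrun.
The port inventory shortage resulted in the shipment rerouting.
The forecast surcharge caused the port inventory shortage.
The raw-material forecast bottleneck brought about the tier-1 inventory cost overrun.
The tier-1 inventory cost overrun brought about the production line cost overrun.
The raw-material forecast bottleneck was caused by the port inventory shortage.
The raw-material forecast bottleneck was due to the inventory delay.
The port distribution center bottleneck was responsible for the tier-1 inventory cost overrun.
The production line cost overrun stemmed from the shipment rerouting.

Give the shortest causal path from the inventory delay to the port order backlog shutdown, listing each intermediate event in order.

the inventory delay → the raw-material forecast bottleneck → the tier-1 inventory cost overrun → the production line cost overrun → the port order backlog shutdown

the inventory delay → the raw-material forecast bottleneck
the raw-material forecast bottleneck → the tier-1 inventory cost overrun
the tier-1 inventory cost overrun → the production line cost overrun
the production line cost overrun → the port order backlog shutdown
Length: 4 steps.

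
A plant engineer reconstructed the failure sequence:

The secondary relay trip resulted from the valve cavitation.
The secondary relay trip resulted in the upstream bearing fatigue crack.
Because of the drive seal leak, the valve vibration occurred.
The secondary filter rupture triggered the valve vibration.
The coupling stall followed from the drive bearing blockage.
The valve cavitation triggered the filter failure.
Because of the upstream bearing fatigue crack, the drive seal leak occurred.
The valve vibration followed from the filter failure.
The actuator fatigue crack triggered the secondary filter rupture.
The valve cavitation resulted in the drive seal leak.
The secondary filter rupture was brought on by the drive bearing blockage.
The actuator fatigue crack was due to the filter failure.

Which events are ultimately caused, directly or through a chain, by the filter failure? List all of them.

Direct effects: the actuator fatigue crack, the valve vibration.
2 steps out: the secondary filter rupture.
Not reachable from it: the valve cavitation, the secondary relay trip, the drive bearing blockage, the upstream bearing fatigue crack, the coupling stall, the drive seal leak.

the actuator fatigue crack, the secondary filter rupture, the valve vibration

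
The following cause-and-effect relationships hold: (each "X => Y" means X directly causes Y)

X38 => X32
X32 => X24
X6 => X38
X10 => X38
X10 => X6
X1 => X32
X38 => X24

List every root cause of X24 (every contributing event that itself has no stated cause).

Tracing upstream from X24: X24 ← X32 ← X1.
A separate upstream branch: X24 ← X38 ← X10.
Each of those chain origins has no stated cause.

X1, X10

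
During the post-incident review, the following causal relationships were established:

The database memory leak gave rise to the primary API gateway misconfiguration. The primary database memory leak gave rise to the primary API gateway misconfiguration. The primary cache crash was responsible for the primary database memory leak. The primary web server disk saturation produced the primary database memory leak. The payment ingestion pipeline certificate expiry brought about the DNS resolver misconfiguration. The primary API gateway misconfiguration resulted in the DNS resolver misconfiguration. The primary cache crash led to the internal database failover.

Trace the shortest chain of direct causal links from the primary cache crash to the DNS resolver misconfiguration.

the primary cache crash → the primary database memory leak → the primary API gateway misconfiguration → the DNS resolver misconfiguration

the primary cache crash → the primary database memory leak
the primary database memory leak → the primary API gateway misconfiguration
the primary API gateway misconfiguration → the DNS resolver misconfiguration
Length: 3 steps.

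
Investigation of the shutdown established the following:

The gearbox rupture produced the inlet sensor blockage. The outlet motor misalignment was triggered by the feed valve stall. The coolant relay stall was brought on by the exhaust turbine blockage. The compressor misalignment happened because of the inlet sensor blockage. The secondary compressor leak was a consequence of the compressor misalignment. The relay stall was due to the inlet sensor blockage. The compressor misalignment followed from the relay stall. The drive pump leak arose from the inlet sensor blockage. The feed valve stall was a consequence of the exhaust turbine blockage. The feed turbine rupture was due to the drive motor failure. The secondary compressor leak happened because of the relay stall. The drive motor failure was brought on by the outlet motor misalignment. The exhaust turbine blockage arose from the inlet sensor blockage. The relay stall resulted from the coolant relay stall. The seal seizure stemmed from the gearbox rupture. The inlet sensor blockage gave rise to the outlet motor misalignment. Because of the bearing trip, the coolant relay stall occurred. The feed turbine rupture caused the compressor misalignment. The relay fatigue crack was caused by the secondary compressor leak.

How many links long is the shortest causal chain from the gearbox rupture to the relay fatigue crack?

4

Shortest chain: the gearbox rupture → the inlet sensor blockage → the relay stall → the secondary compressor leak → the relay fatigue crack.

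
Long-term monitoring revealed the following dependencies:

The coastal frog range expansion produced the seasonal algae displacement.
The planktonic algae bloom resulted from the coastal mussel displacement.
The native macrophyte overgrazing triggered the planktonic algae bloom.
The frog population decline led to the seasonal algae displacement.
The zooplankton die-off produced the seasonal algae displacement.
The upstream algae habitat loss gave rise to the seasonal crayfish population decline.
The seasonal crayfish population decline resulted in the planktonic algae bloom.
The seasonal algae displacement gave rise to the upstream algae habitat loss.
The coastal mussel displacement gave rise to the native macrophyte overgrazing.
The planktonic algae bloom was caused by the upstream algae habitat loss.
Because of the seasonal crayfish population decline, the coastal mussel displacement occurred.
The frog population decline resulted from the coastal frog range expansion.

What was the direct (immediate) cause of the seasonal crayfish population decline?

Upstream contributors include the coastal frog range expansion, the frog population decline, the seasonal algae displacement, the zooplankton die-off, but only the upstream algae habitat loss feeds directly into the seasonal crayfish population decline.

the upstream algae habitat loss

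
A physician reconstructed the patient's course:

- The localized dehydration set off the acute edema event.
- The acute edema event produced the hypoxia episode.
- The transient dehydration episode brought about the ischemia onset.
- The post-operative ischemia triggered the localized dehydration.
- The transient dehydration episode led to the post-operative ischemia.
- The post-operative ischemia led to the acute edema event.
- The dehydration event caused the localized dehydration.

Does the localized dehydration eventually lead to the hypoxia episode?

Yes

There is a causal chain: the localized dehydration → the acute edema event → the hypoxia episode.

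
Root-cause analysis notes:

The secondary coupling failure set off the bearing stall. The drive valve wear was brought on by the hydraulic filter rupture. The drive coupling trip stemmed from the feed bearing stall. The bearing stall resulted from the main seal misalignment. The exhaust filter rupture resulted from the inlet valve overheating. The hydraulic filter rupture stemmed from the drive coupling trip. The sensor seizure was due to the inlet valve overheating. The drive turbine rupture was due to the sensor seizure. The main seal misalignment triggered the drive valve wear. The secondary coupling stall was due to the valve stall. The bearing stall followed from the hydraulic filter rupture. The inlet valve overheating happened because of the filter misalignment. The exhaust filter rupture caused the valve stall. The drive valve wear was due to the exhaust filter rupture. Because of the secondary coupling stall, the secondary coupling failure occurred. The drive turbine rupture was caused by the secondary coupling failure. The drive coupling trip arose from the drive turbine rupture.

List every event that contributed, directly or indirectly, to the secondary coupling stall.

the exhaust filter rupture, the filter misalignment, the inlet valve overheating, the valve stall

Immediate cause of the secondary coupling stall: the valve stall.
Further upstream: the filter misalignment, the inlet valve overheating, the exhaust filter rupture.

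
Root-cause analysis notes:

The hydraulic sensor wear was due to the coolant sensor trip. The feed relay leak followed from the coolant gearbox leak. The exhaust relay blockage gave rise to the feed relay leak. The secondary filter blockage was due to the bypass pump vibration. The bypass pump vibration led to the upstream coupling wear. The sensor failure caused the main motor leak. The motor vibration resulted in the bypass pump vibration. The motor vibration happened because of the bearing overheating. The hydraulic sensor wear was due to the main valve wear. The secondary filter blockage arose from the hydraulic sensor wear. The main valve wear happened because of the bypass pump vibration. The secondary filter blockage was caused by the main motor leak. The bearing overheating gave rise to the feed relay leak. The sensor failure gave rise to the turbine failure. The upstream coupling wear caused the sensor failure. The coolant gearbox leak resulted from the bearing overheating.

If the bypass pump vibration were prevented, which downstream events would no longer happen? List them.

Downstream of the bypass pump vibration: the upstream coupling wear, the sensor failure, the main valve wear, the turbine failure, the hydraulic sensor wear, the main motor leak, the secondary filter blockage.
Of those, still caused via another path: the hydraulic sensor wear, the secondary filter blockage.
The remainder have no surviving cause.

the main motor leak, the main valve wear, the sensor failure, the turbine failure, the upstream coupling wear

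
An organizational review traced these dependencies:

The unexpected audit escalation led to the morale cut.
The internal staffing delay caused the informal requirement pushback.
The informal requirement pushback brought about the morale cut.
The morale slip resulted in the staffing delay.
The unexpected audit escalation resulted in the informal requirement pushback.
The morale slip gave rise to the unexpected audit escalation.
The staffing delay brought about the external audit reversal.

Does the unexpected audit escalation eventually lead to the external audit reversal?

The unexpected audit escalation leads to the informal requirement pushback, the morale cut; the external audit reversal is not among them.

No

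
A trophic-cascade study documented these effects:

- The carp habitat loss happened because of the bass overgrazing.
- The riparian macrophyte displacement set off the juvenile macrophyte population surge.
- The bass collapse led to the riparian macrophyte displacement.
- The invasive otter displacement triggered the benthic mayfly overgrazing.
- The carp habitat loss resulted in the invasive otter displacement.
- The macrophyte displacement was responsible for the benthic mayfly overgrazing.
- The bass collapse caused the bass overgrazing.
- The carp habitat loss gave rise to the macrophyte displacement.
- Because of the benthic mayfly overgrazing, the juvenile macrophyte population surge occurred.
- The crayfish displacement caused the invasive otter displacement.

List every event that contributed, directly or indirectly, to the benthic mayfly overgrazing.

the bass collapse, the bass overgrazing, the carp habitat loss, the crayfish displacement, the invasive otter displacement, the macrophyte displacement

Immediate causes of the benthic mayfly overgrazing: the invasive otter displacement, the macrophyte displacement.
Further upstream: the bass collapse, the bass overgrazing, the carp habitat loss, the crayfish displacement.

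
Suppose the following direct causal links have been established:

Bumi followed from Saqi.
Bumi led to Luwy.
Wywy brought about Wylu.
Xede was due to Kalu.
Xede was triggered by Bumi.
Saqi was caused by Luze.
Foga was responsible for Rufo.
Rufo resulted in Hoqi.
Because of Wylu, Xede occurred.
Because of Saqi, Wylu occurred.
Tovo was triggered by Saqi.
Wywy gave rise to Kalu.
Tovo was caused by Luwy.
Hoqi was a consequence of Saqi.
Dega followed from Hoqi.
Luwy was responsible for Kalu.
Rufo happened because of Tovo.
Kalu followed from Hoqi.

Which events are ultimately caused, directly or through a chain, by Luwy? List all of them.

Dega, Hoqi, Kalu, Rufo, Tovo, Xede

Direct effects: Tovo, Kalu.
2 steps out: Rufo, Xede.
3 steps out: Hoqi.
4 steps out: Dega.
Not reachable from it: Luze, Saqi, Bumi, Foga, Wywy, Wylu.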